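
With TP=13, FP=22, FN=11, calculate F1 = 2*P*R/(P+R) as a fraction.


F1 = 2 * P * R / (P + R)
P = TP/(TP+FP) = 13/35 = 13/35
R = TP/(TP+FN) = 13/24 = 13/24
2 * P * R = 2 * 13/35 * 13/24 = 169/420
P + R = 13/35 + 13/24 = 767/840
F1 = 169/420 / 767/840 = 26/59

26/59


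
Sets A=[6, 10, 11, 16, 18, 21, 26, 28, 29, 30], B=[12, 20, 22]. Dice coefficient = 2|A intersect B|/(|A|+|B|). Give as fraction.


A intersect B = []
|A intersect B| = 0
|A| = 10, |B| = 3
Dice = 2*0 / (10+3)
= 0 / 13 = 0

0


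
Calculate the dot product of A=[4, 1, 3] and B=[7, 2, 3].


Dot product = sum of element-wise products
A[0]*B[0] = 4*7 = 28
A[1]*B[1] = 1*2 = 2
A[2]*B[2] = 3*3 = 9
Sum = 28 + 2 + 9 = 39

39


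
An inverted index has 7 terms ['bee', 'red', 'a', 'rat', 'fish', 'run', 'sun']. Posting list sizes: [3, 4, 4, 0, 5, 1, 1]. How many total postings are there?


Summing posting list sizes:
'bee': 3 postings
'red': 4 postings
'a': 4 postings
'rat': 0 postings
'fish': 5 postings
'run': 1 postings
'sun': 1 postings
Total = 3 + 4 + 4 + 0 + 5 + 1 + 1 = 18

18


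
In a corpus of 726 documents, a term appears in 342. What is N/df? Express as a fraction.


IDF ratio = N / df
= 726 / 342
= 121/57

121/57


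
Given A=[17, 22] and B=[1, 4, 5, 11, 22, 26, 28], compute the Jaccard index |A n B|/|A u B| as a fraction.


A intersect B = [22]
|A intersect B| = 1
A union B = [1, 4, 5, 11, 17, 22, 26, 28]
|A union B| = 8
Jaccard = 1/8 = 1/8

1/8


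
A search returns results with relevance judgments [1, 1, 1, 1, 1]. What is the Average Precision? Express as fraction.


Computing P@k for each relevant position:
Position 1: relevant, P@1 = 1/1 = 1
Position 2: relevant, P@2 = 2/2 = 1
Position 3: relevant, P@3 = 3/3 = 1
Position 4: relevant, P@4 = 4/4 = 1
Position 5: relevant, P@5 = 5/5 = 1
Sum of P@k = 1 + 1 + 1 + 1 + 1 = 5
AP = 5 / 5 = 1

1


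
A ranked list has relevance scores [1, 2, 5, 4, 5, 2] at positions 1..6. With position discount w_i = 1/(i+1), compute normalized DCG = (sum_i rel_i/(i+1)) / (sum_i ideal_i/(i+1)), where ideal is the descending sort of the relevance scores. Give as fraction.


Position discount weights w_i = 1/(i+1) for i=1..6:
Weights = [1/2, 1/3, 1/4, 1/5, 1/6, 1/7]
Actual relevance: [1, 2, 5, 4, 5, 2]
DCG = 1/2 + 2/3 + 5/4 + 4/5 + 5/6 + 2/7 = 607/140
Ideal relevance (sorted desc): [5, 5, 4, 2, 2, 1]
Ideal DCG = 5/2 + 5/3 + 4/4 + 2/5 + 2/6 + 1/7 = 423/70
nDCG = DCG / ideal_DCG = 607/140 / 423/70 = 607/846

607/846


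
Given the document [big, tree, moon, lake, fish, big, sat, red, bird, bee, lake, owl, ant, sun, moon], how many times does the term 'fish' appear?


Document has 15 words
Scanning for 'fish':
Found at positions: [4]
Count = 1

1


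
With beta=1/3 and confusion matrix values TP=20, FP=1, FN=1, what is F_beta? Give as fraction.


P = TP/(TP+FP) = 20/21 = 20/21
R = TP/(TP+FN) = 20/21 = 20/21
beta^2 = 1/3^2 = 1/9
(1 + beta^2) = 10/9
Numerator = (1+beta^2)*P*R = 4000/3969
Denominator = beta^2*P + R = 20/189 + 20/21 = 200/189
F_beta = 20/21

20/21


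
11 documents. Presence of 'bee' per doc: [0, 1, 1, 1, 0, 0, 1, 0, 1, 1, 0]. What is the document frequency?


Checking each document for 'bee':
Doc 1: absent
Doc 2: present
Doc 3: present
Doc 4: present
Doc 5: absent
Doc 6: absent
Doc 7: present
Doc 8: absent
Doc 9: present
Doc 10: present
Doc 11: absent
df = sum of presences = 0 + 1 + 1 + 1 + 0 + 0 + 1 + 0 + 1 + 1 + 0 = 6

6


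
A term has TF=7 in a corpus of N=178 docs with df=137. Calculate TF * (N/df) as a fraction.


TF * (N/df)
= 7 * (178/137)
= 7 * 178/137
= 1246/137

1246/137


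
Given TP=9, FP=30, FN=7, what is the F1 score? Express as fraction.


F1 = 2 * P * R / (P + R)
P = TP/(TP+FP) = 9/39 = 3/13
R = TP/(TP+FN) = 9/16 = 9/16
2 * P * R = 2 * 3/13 * 9/16 = 27/104
P + R = 3/13 + 9/16 = 165/208
F1 = 27/104 / 165/208 = 18/55

18/55


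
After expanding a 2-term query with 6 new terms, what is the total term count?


Original terms: 2
Expansion terms: 6
Total = 2 + 6 = 8

8


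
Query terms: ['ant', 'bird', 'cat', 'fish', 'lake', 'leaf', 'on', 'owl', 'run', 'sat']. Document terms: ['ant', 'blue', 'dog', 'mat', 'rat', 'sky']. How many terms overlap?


Query terms: ['ant', 'bird', 'cat', 'fish', 'lake', 'leaf', 'on', 'owl', 'run', 'sat']
Document terms: ['ant', 'blue', 'dog', 'mat', 'rat', 'sky']
Common terms: ['ant']
Overlap count = 1

1


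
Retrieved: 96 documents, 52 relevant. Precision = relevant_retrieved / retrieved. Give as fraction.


Precision = relevant_retrieved / total_retrieved
= 52 / 96
= 52 / (52 + 44)
= 13/24

13/24


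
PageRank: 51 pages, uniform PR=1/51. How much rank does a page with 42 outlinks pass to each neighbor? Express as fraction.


Initial PR = 1/51 = 1/51
Outlinks = 42
Contribution per link = PR / outlinks
= 1/51 / 42
= 1/2142

1/2142


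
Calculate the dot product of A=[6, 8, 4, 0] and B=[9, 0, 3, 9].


Dot product = sum of element-wise products
A[0]*B[0] = 6*9 = 54
A[1]*B[1] = 8*0 = 0
A[2]*B[2] = 4*3 = 12
A[3]*B[3] = 0*9 = 0
Sum = 54 + 0 + 12 + 0 = 66

66


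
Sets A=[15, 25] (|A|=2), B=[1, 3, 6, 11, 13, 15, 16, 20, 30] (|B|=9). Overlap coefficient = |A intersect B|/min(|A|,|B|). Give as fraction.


A intersect B = [15]
|A intersect B| = 1
min(|A|, |B|) = min(2, 9) = 2
Overlap = 1 / 2 = 1/2

1/2


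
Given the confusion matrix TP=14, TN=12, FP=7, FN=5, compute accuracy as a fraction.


Accuracy = (TP + TN) / (TP + TN + FP + FN)
TP + TN = 14 + 12 = 26
Total = 14 + 12 + 7 + 5 = 38
Accuracy = 26 / 38 = 13/19

13/19


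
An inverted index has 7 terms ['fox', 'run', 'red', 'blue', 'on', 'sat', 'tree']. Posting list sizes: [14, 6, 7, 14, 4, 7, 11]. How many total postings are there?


Summing posting list sizes:
'fox': 14 postings
'run': 6 postings
'red': 7 postings
'blue': 14 postings
'on': 4 postings
'sat': 7 postings
'tree': 11 postings
Total = 14 + 6 + 7 + 14 + 4 + 7 + 11 = 63

63


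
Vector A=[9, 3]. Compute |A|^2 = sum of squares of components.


|A|^2 = sum of squared components
A[0]^2 = 9^2 = 81
A[1]^2 = 3^2 = 9
Sum = 81 + 9 = 90

90


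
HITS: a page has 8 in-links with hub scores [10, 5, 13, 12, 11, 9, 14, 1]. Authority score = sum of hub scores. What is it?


Authority = sum of hub scores of in-linkers
In-link 1: hub score = 10
In-link 2: hub score = 5
In-link 3: hub score = 13
In-link 4: hub score = 12
In-link 5: hub score = 11
In-link 6: hub score = 9
In-link 7: hub score = 14
In-link 8: hub score = 1
Authority = 10 + 5 + 13 + 12 + 11 + 9 + 14 + 1 = 75

75


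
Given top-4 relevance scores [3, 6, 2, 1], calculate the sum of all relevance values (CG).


Cumulative Gain = sum of relevance scores
Position 1: rel=3, running sum=3
Position 2: rel=6, running sum=9
Position 3: rel=2, running sum=11
Position 4: rel=1, running sum=12
CG = 12

12


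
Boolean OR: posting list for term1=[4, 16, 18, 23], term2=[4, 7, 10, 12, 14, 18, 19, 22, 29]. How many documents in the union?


Boolean OR: find union of posting lists
term1 docs: [4, 16, 18, 23]
term2 docs: [4, 7, 10, 12, 14, 18, 19, 22, 29]
Union: [4, 7, 10, 12, 14, 16, 18, 19, 22, 23, 29]
|union| = 11

11


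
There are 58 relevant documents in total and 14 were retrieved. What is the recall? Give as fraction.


Recall = retrieved_relevant / total_relevant
= 14 / 58
= 14 / (14 + 44)
= 7/29

7/29


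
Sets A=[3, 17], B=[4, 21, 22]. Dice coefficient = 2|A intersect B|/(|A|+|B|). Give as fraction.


A intersect B = []
|A intersect B| = 0
|A| = 2, |B| = 3
Dice = 2*0 / (2+3)
= 0 / 5 = 0

0


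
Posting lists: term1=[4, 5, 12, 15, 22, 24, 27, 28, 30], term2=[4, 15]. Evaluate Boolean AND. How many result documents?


Boolean AND: find intersection of posting lists
term1 docs: [4, 5, 12, 15, 22, 24, 27, 28, 30]
term2 docs: [4, 15]
Intersection: [4, 15]
|intersection| = 2

2


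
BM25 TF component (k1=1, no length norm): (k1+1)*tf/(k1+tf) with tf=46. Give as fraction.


BM25 TF component = (k1+1)*tf / (k1+tf)
k1 = 1, tf = 46
Numerator = (1+1)*46 = 92
Denominator = 1 + 46 = 47
= 92/47 = 92/47

92/47


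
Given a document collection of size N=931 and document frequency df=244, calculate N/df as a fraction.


IDF ratio = N / df
= 931 / 244
= 931/244

931/244


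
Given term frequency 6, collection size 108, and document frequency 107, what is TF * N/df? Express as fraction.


TF * (N/df)
= 6 * (108/107)
= 6 * 108/107
= 648/107

648/107


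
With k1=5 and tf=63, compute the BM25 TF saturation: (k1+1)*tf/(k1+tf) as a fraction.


BM25 TF component = (k1+1)*tf / (k1+tf)
k1 = 5, tf = 63
Numerator = (5+1)*63 = 378
Denominator = 5 + 63 = 68
= 378/68 = 189/34

189/34


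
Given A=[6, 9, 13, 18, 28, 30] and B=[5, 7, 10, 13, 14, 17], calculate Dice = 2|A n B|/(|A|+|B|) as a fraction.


A intersect B = [13]
|A intersect B| = 1
|A| = 6, |B| = 6
Dice = 2*1 / (6+6)
= 2 / 12 = 1/6

1/6


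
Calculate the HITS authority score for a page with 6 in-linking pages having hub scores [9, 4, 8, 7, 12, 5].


Authority = sum of hub scores of in-linkers
In-link 1: hub score = 9
In-link 2: hub score = 4
In-link 3: hub score = 8
In-link 4: hub score = 7
In-link 5: hub score = 12
In-link 6: hub score = 5
Authority = 9 + 4 + 8 + 7 + 12 + 5 = 45

45


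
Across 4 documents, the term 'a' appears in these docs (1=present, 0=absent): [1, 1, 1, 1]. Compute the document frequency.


Checking each document for 'a':
Doc 1: present
Doc 2: present
Doc 3: present
Doc 4: present
df = sum of presences = 1 + 1 + 1 + 1 = 4

4


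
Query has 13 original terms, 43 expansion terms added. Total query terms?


Original terms: 13
Expansion terms: 43
Total = 13 + 43 = 56

56


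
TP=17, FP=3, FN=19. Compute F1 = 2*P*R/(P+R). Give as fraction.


F1 = 2 * P * R / (P + R)
P = TP/(TP+FP) = 17/20 = 17/20
R = TP/(TP+FN) = 17/36 = 17/36
2 * P * R = 2 * 17/20 * 17/36 = 289/360
P + R = 17/20 + 17/36 = 119/90
F1 = 289/360 / 119/90 = 17/28

17/28


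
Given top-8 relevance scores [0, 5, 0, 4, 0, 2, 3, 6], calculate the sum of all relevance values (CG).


Cumulative Gain = sum of relevance scores
Position 1: rel=0, running sum=0
Position 2: rel=5, running sum=5
Position 3: rel=0, running sum=5
Position 4: rel=4, running sum=9
Position 5: rel=0, running sum=9
Position 6: rel=2, running sum=11
Position 7: rel=3, running sum=14
Position 8: rel=6, running sum=20
CG = 20

20


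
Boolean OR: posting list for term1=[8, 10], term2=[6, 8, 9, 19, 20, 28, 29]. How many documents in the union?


Boolean OR: find union of posting lists
term1 docs: [8, 10]
term2 docs: [6, 8, 9, 19, 20, 28, 29]
Union: [6, 8, 9, 10, 19, 20, 28, 29]
|union| = 8

8


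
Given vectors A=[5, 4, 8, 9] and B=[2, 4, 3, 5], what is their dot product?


Dot product = sum of element-wise products
A[0]*B[0] = 5*2 = 10
A[1]*B[1] = 4*4 = 16
A[2]*B[2] = 8*3 = 24
A[3]*B[3] = 9*5 = 45
Sum = 10 + 16 + 24 + 45 = 95

95


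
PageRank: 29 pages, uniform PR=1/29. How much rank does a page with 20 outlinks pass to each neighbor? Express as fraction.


Initial PR = 1/29 = 1/29
Outlinks = 20
Contribution per link = PR / outlinks
= 1/29 / 20
= 1/580

1/580


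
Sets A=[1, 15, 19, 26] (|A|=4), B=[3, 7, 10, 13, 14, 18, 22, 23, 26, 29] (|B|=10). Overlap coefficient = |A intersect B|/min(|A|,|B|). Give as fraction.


A intersect B = [26]
|A intersect B| = 1
min(|A|, |B|) = min(4, 10) = 4
Overlap = 1 / 4 = 1/4

1/4


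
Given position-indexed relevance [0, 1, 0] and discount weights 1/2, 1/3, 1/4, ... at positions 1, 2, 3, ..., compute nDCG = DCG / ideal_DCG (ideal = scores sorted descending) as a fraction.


Position discount weights w_i = 1/(i+1) for i=1..3:
Weights = [1/2, 1/3, 1/4]
Actual relevance: [0, 1, 0]
DCG = 0/2 + 1/3 + 0/4 = 1/3
Ideal relevance (sorted desc): [1, 0, 0]
Ideal DCG = 1/2 + 0/3 + 0/4 = 1/2
nDCG = DCG / ideal_DCG = 1/3 / 1/2 = 2/3

2/3


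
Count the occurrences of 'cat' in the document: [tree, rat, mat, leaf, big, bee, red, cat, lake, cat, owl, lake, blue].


Document has 13 words
Scanning for 'cat':
Found at positions: [7, 9]
Count = 2

2


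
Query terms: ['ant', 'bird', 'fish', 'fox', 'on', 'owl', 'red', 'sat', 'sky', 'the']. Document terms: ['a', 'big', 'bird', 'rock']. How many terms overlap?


Query terms: ['ant', 'bird', 'fish', 'fox', 'on', 'owl', 'red', 'sat', 'sky', 'the']
Document terms: ['a', 'big', 'bird', 'rock']
Common terms: ['bird']
Overlap count = 1

1


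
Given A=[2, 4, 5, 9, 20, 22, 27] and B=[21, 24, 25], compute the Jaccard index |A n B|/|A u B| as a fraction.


A intersect B = []
|A intersect B| = 0
A union B = [2, 4, 5, 9, 20, 21, 22, 24, 25, 27]
|A union B| = 10
Jaccard = 0/10 = 0

0


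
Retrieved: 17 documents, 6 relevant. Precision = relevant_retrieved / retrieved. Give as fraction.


Precision = relevant_retrieved / total_retrieved
= 6 / 17
= 6 / (6 + 11)
= 6/17

6/17


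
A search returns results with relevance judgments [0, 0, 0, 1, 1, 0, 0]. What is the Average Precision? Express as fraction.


Computing P@k for each relevant position:
Position 1: not relevant
Position 2: not relevant
Position 3: not relevant
Position 4: relevant, P@4 = 1/4 = 1/4
Position 5: relevant, P@5 = 2/5 = 2/5
Position 6: not relevant
Position 7: not relevant
Sum of P@k = 1/4 + 2/5 = 13/20
AP = 13/20 / 2 = 13/40

13/40


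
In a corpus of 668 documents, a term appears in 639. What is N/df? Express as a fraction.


IDF ratio = N / df
= 668 / 639
= 668/639

668/639


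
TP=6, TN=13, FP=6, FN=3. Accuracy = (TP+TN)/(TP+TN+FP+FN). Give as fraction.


Accuracy = (TP + TN) / (TP + TN + FP + FN)
TP + TN = 6 + 13 = 19
Total = 6 + 13 + 6 + 3 = 28
Accuracy = 19 / 28 = 19/28

19/28


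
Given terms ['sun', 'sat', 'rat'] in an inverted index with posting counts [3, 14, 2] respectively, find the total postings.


Summing posting list sizes:
'sun': 3 postings
'sat': 14 postings
'rat': 2 postings
Total = 3 + 14 + 2 = 19

19


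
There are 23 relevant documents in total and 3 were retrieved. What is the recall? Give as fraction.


Recall = retrieved_relevant / total_relevant
= 3 / 23
= 3 / (3 + 20)
= 3/23

3/23


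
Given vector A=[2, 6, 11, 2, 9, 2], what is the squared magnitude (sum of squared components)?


|A|^2 = sum of squared components
A[0]^2 = 2^2 = 4
A[1]^2 = 6^2 = 36
A[2]^2 = 11^2 = 121
A[3]^2 = 2^2 = 4
A[4]^2 = 9^2 = 81
A[5]^2 = 2^2 = 4
Sum = 4 + 36 + 121 + 4 + 81 + 4 = 250

250


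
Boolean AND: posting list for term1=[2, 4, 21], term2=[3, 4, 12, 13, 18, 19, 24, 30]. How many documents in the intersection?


Boolean AND: find intersection of posting lists
term1 docs: [2, 4, 21]
term2 docs: [3, 4, 12, 13, 18, 19, 24, 30]
Intersection: [4]
|intersection| = 1

1


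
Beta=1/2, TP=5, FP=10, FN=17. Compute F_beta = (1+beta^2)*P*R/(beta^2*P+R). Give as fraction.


P = TP/(TP+FP) = 5/15 = 1/3
R = TP/(TP+FN) = 5/22 = 5/22
beta^2 = 1/2^2 = 1/4
(1 + beta^2) = 5/4
Numerator = (1+beta^2)*P*R = 25/264
Denominator = beta^2*P + R = 1/12 + 5/22 = 41/132
F_beta = 25/82

25/82


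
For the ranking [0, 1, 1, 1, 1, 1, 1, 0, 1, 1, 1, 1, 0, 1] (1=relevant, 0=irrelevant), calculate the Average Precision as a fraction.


Computing P@k for each relevant position:
Position 1: not relevant
Position 2: relevant, P@2 = 1/2 = 1/2
Position 3: relevant, P@3 = 2/3 = 2/3
Position 4: relevant, P@4 = 3/4 = 3/4
Position 5: relevant, P@5 = 4/5 = 4/5
Position 6: relevant, P@6 = 5/6 = 5/6
Position 7: relevant, P@7 = 6/7 = 6/7
Position 8: not relevant
Position 9: relevant, P@9 = 7/9 = 7/9
Position 10: relevant, P@10 = 8/10 = 4/5
Position 11: relevant, P@11 = 9/11 = 9/11
Position 12: relevant, P@12 = 10/12 = 5/6
Position 13: not relevant
Position 14: relevant, P@14 = 11/14 = 11/14
Sum of P@k = 1/2 + 2/3 + 3/4 + 4/5 + 5/6 + 6/7 + 7/9 + 4/5 + 9/11 + 5/6 + 11/14 = 116731/13860
AP = 116731/13860 / 11 = 116731/152460

116731/152460


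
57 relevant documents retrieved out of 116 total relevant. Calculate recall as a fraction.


Recall = retrieved_relevant / total_relevant
= 57 / 116
= 57 / (57 + 59)
= 57/116

57/116


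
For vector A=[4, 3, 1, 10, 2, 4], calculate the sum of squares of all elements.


|A|^2 = sum of squared components
A[0]^2 = 4^2 = 16
A[1]^2 = 3^2 = 9
A[2]^2 = 1^2 = 1
A[3]^2 = 10^2 = 100
A[4]^2 = 2^2 = 4
A[5]^2 = 4^2 = 16
Sum = 16 + 9 + 1 + 100 + 4 + 16 = 146

146


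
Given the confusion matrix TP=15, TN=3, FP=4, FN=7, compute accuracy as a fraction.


Accuracy = (TP + TN) / (TP + TN + FP + FN)
TP + TN = 15 + 3 = 18
Total = 15 + 3 + 4 + 7 = 29
Accuracy = 18 / 29 = 18/29

18/29


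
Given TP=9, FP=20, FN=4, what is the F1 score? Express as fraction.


F1 = 2 * P * R / (P + R)
P = TP/(TP+FP) = 9/29 = 9/29
R = TP/(TP+FN) = 9/13 = 9/13
2 * P * R = 2 * 9/29 * 9/13 = 162/377
P + R = 9/29 + 9/13 = 378/377
F1 = 162/377 / 378/377 = 3/7

3/7


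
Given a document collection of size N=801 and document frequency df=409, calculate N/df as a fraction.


IDF ratio = N / df
= 801 / 409
= 801/409

801/409


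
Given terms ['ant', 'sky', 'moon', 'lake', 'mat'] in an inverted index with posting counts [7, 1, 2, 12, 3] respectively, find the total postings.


Summing posting list sizes:
'ant': 7 postings
'sky': 1 postings
'moon': 2 postings
'lake': 12 postings
'mat': 3 postings
Total = 7 + 1 + 2 + 12 + 3 = 25

25


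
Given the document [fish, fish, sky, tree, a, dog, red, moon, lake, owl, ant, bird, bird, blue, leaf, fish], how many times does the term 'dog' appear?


Document has 16 words
Scanning for 'dog':
Found at positions: [5]
Count = 1

1


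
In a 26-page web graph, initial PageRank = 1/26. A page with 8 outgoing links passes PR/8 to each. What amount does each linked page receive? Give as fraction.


Initial PR = 1/26 = 1/26
Outlinks = 8
Contribution per link = PR / outlinks
= 1/26 / 8
= 1/208

1/208


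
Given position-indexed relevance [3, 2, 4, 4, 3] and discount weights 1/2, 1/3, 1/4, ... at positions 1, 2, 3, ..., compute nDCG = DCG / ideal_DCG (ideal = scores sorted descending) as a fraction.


Position discount weights w_i = 1/(i+1) for i=1..5:
Weights = [1/2, 1/3, 1/4, 1/5, 1/6]
Actual relevance: [3, 2, 4, 4, 3]
DCG = 3/2 + 2/3 + 4/4 + 4/5 + 3/6 = 67/15
Ideal relevance (sorted desc): [4, 4, 3, 3, 2]
Ideal DCG = 4/2 + 4/3 + 3/4 + 3/5 + 2/6 = 301/60
nDCG = DCG / ideal_DCG = 67/15 / 301/60 = 268/301

268/301


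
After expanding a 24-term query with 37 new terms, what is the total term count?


Original terms: 24
Expansion terms: 37
Total = 24 + 37 = 61

61


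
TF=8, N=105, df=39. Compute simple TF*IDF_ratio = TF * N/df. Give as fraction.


TF * (N/df)
= 8 * (105/39)
= 8 * 35/13
= 280/13

280/13


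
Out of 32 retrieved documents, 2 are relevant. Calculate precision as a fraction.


Precision = relevant_retrieved / total_retrieved
= 2 / 32
= 2 / (2 + 30)
= 1/16

1/16


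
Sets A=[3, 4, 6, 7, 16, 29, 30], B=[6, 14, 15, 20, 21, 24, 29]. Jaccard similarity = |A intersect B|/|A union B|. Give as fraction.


A intersect B = [6, 29]
|A intersect B| = 2
A union B = [3, 4, 6, 7, 14, 15, 16, 20, 21, 24, 29, 30]
|A union B| = 12
Jaccard = 2/12 = 1/6

1/6


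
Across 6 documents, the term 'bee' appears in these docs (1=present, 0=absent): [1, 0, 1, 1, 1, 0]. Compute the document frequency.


Checking each document for 'bee':
Doc 1: present
Doc 2: absent
Doc 3: present
Doc 4: present
Doc 5: present
Doc 6: absent
df = sum of presences = 1 + 0 + 1 + 1 + 1 + 0 = 4

4


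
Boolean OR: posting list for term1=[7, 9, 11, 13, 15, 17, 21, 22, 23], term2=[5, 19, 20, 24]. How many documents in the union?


Boolean OR: find union of posting lists
term1 docs: [7, 9, 11, 13, 15, 17, 21, 22, 23]
term2 docs: [5, 19, 20, 24]
Union: [5, 7, 9, 11, 13, 15, 17, 19, 20, 21, 22, 23, 24]
|union| = 13

13


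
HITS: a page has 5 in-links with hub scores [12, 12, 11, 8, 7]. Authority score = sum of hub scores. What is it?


Authority = sum of hub scores of in-linkers
In-link 1: hub score = 12
In-link 2: hub score = 12
In-link 3: hub score = 11
In-link 4: hub score = 8
In-link 5: hub score = 7
Authority = 12 + 12 + 11 + 8 + 7 = 50

50


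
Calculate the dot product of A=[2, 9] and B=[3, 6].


Dot product = sum of element-wise products
A[0]*B[0] = 2*3 = 6
A[1]*B[1] = 9*6 = 54
Sum = 6 + 54 = 60

60


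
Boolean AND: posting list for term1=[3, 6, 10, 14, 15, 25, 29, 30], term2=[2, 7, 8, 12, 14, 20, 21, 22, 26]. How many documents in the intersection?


Boolean AND: find intersection of posting lists
term1 docs: [3, 6, 10, 14, 15, 25, 29, 30]
term2 docs: [2, 7, 8, 12, 14, 20, 21, 22, 26]
Intersection: [14]
|intersection| = 1

1


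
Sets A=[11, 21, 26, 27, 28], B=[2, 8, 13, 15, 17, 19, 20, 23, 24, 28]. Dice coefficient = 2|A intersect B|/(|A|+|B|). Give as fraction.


A intersect B = [28]
|A intersect B| = 1
|A| = 5, |B| = 10
Dice = 2*1 / (5+10)
= 2 / 15 = 2/15

2/15


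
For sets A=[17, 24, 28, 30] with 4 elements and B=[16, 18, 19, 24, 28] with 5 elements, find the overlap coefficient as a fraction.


A intersect B = [24, 28]
|A intersect B| = 2
min(|A|, |B|) = min(4, 5) = 4
Overlap = 2 / 4 = 1/2

1/2


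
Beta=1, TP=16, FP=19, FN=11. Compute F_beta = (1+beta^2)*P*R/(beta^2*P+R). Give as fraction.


P = TP/(TP+FP) = 16/35 = 16/35
R = TP/(TP+FN) = 16/27 = 16/27
beta^2 = 1^2 = 1
(1 + beta^2) = 2
Numerator = (1+beta^2)*P*R = 512/945
Denominator = beta^2*P + R = 16/35 + 16/27 = 992/945
F_beta = 16/31

16/31


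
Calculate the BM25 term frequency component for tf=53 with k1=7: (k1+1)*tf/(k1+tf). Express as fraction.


BM25 TF component = (k1+1)*tf / (k1+tf)
k1 = 7, tf = 53
Numerator = (7+1)*53 = 424
Denominator = 7 + 53 = 60
= 424/60 = 106/15

106/15


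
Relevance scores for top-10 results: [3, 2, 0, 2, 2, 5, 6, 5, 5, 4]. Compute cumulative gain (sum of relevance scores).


Cumulative Gain = sum of relevance scores
Position 1: rel=3, running sum=3
Position 2: rel=2, running sum=5
Position 3: rel=0, running sum=5
Position 4: rel=2, running sum=7
Position 5: rel=2, running sum=9
Position 6: rel=5, running sum=14
Position 7: rel=6, running sum=20
Position 8: rel=5, running sum=25
Position 9: rel=5, running sum=30
Position 10: rel=4, running sum=34
CG = 34

34


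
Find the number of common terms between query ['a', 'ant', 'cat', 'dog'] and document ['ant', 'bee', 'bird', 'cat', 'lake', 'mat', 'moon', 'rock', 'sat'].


Query terms: ['a', 'ant', 'cat', 'dog']
Document terms: ['ant', 'bee', 'bird', 'cat', 'lake', 'mat', 'moon', 'rock', 'sat']
Common terms: ['ant', 'cat']
Overlap count = 2

2


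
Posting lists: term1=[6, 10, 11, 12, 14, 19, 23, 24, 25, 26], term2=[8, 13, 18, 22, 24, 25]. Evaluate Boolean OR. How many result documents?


Boolean OR: find union of posting lists
term1 docs: [6, 10, 11, 12, 14, 19, 23, 24, 25, 26]
term2 docs: [8, 13, 18, 22, 24, 25]
Union: [6, 8, 10, 11, 12, 13, 14, 18, 19, 22, 23, 24, 25, 26]
|union| = 14

14


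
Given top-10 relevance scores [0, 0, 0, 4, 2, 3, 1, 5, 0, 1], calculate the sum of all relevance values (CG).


Cumulative Gain = sum of relevance scores
Position 1: rel=0, running sum=0
Position 2: rel=0, running sum=0
Position 3: rel=0, running sum=0
Position 4: rel=4, running sum=4
Position 5: rel=2, running sum=6
Position 6: rel=3, running sum=9
Position 7: rel=1, running sum=10
Position 8: rel=5, running sum=15
Position 9: rel=0, running sum=15
Position 10: rel=1, running sum=16
CG = 16

16


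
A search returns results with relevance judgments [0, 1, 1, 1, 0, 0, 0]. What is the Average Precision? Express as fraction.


Computing P@k for each relevant position:
Position 1: not relevant
Position 2: relevant, P@2 = 1/2 = 1/2
Position 3: relevant, P@3 = 2/3 = 2/3
Position 4: relevant, P@4 = 3/4 = 3/4
Position 5: not relevant
Position 6: not relevant
Position 7: not relevant
Sum of P@k = 1/2 + 2/3 + 3/4 = 23/12
AP = 23/12 / 3 = 23/36

23/36


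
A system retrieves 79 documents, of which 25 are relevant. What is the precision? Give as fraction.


Precision = relevant_retrieved / total_retrieved
= 25 / 79
= 25 / (25 + 54)
= 25/79

25/79


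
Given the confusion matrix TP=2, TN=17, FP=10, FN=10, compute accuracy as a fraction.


Accuracy = (TP + TN) / (TP + TN + FP + FN)
TP + TN = 2 + 17 = 19
Total = 2 + 17 + 10 + 10 = 39
Accuracy = 19 / 39 = 19/39

19/39


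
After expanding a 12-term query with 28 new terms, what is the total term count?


Original terms: 12
Expansion terms: 28
Total = 12 + 28 = 40

40


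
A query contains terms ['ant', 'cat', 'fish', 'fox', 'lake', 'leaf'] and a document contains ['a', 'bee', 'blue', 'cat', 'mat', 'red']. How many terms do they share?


Query terms: ['ant', 'cat', 'fish', 'fox', 'lake', 'leaf']
Document terms: ['a', 'bee', 'blue', 'cat', 'mat', 'red']
Common terms: ['cat']
Overlap count = 1

1


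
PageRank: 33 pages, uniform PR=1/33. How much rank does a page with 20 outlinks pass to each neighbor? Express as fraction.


Initial PR = 1/33 = 1/33
Outlinks = 20
Contribution per link = PR / outlinks
= 1/33 / 20
= 1/660

1/660


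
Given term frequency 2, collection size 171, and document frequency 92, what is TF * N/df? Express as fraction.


TF * (N/df)
= 2 * (171/92)
= 2 * 171/92
= 171/46

171/46


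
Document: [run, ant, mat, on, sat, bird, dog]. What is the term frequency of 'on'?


Document has 7 words
Scanning for 'on':
Found at positions: [3]
Count = 1

1


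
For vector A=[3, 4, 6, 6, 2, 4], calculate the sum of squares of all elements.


|A|^2 = sum of squared components
A[0]^2 = 3^2 = 9
A[1]^2 = 4^2 = 16
A[2]^2 = 6^2 = 36
A[3]^2 = 6^2 = 36
A[4]^2 = 2^2 = 4
A[5]^2 = 4^2 = 16
Sum = 9 + 16 + 36 + 36 + 4 + 16 = 117

117


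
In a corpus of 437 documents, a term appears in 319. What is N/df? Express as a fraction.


IDF ratio = N / df
= 437 / 319
= 437/319

437/319


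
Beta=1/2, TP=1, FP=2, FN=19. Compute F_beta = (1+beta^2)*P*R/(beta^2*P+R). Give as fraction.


P = TP/(TP+FP) = 1/3 = 1/3
R = TP/(TP+FN) = 1/20 = 1/20
beta^2 = 1/2^2 = 1/4
(1 + beta^2) = 5/4
Numerator = (1+beta^2)*P*R = 1/48
Denominator = beta^2*P + R = 1/12 + 1/20 = 2/15
F_beta = 5/32

5/32


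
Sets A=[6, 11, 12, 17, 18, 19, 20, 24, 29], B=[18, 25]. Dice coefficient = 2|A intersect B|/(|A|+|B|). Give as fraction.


A intersect B = [18]
|A intersect B| = 1
|A| = 9, |B| = 2
Dice = 2*1 / (9+2)
= 2 / 11 = 2/11

2/11


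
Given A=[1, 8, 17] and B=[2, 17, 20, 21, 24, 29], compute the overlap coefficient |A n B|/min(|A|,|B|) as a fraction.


A intersect B = [17]
|A intersect B| = 1
min(|A|, |B|) = min(3, 6) = 3
Overlap = 1 / 3 = 1/3

1/3


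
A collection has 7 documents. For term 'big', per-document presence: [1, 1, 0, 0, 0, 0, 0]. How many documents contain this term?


Checking each document for 'big':
Doc 1: present
Doc 2: present
Doc 3: absent
Doc 4: absent
Doc 5: absent
Doc 6: absent
Doc 7: absent
df = sum of presences = 1 + 1 + 0 + 0 + 0 + 0 + 0 = 2

2


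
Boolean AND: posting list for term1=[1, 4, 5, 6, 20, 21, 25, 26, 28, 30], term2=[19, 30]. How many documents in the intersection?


Boolean AND: find intersection of posting lists
term1 docs: [1, 4, 5, 6, 20, 21, 25, 26, 28, 30]
term2 docs: [19, 30]
Intersection: [30]
|intersection| = 1

1


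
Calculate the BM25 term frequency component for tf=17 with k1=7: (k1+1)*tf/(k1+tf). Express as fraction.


BM25 TF component = (k1+1)*tf / (k1+tf)
k1 = 7, tf = 17
Numerator = (7+1)*17 = 136
Denominator = 7 + 17 = 24
= 136/24 = 17/3

17/3


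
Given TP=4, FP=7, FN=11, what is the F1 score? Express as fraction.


F1 = 2 * P * R / (P + R)
P = TP/(TP+FP) = 4/11 = 4/11
R = TP/(TP+FN) = 4/15 = 4/15
2 * P * R = 2 * 4/11 * 4/15 = 32/165
P + R = 4/11 + 4/15 = 104/165
F1 = 32/165 / 104/165 = 4/13

4/13


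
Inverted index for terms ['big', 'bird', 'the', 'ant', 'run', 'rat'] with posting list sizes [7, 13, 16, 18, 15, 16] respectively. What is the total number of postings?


Summing posting list sizes:
'big': 7 postings
'bird': 13 postings
'the': 16 postings
'ant': 18 postings
'run': 15 postings
'rat': 16 postings
Total = 7 + 13 + 16 + 18 + 15 + 16 = 85

85


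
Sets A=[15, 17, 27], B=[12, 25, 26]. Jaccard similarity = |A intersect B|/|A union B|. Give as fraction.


A intersect B = []
|A intersect B| = 0
A union B = [12, 15, 17, 25, 26, 27]
|A union B| = 6
Jaccard = 0/6 = 0

0


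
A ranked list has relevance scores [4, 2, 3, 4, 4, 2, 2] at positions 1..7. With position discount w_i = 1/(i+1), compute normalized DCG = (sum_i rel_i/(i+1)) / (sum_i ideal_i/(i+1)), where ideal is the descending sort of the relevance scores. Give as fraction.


Position discount weights w_i = 1/(i+1) for i=1..7:
Weights = [1/2, 1/3, 1/4, 1/5, 1/6, 1/7, 1/8]
Actual relevance: [4, 2, 3, 4, 4, 2, 2]
DCG = 4/2 + 2/3 + 3/4 + 4/5 + 4/6 + 2/7 + 2/8 = 569/105
Ideal relevance (sorted desc): [4, 4, 4, 3, 2, 2, 2]
Ideal DCG = 4/2 + 4/3 + 4/4 + 3/5 + 2/6 + 2/7 + 2/8 = 2437/420
nDCG = DCG / ideal_DCG = 569/105 / 2437/420 = 2276/2437

2276/2437


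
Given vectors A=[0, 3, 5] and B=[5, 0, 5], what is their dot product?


Dot product = sum of element-wise products
A[0]*B[0] = 0*5 = 0
A[1]*B[1] = 3*0 = 0
A[2]*B[2] = 5*5 = 25
Sum = 0 + 0 + 25 = 25

25


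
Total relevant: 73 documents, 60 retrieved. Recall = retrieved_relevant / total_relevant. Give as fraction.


Recall = retrieved_relevant / total_relevant
= 60 / 73
= 60 / (60 + 13)
= 60/73

60/73


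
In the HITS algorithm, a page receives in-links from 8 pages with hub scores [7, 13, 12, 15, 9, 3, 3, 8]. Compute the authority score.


Authority = sum of hub scores of in-linkers
In-link 1: hub score = 7
In-link 2: hub score = 13
In-link 3: hub score = 12
In-link 4: hub score = 15
In-link 5: hub score = 9
In-link 6: hub score = 3
In-link 7: hub score = 3
In-link 8: hub score = 8
Authority = 7 + 13 + 12 + 15 + 9 + 3 + 3 + 8 = 70

70


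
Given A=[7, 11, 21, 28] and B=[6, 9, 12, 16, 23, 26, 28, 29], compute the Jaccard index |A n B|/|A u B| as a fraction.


A intersect B = [28]
|A intersect B| = 1
A union B = [6, 7, 9, 11, 12, 16, 21, 23, 26, 28, 29]
|A union B| = 11
Jaccard = 1/11 = 1/11

1/11


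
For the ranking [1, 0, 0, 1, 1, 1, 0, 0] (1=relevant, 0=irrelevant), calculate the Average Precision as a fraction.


Computing P@k for each relevant position:
Position 1: relevant, P@1 = 1/1 = 1
Position 2: not relevant
Position 3: not relevant
Position 4: relevant, P@4 = 2/4 = 1/2
Position 5: relevant, P@5 = 3/5 = 3/5
Position 6: relevant, P@6 = 4/6 = 2/3
Position 7: not relevant
Position 8: not relevant
Sum of P@k = 1 + 1/2 + 3/5 + 2/3 = 83/30
AP = 83/30 / 4 = 83/120

83/120


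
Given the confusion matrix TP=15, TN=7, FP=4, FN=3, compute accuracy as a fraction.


Accuracy = (TP + TN) / (TP + TN + FP + FN)
TP + TN = 15 + 7 = 22
Total = 15 + 7 + 4 + 3 = 29
Accuracy = 22 / 29 = 22/29

22/29


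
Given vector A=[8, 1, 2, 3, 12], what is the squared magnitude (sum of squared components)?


|A|^2 = sum of squared components
A[0]^2 = 8^2 = 64
A[1]^2 = 1^2 = 1
A[2]^2 = 2^2 = 4
A[3]^2 = 3^2 = 9
A[4]^2 = 12^2 = 144
Sum = 64 + 1 + 4 + 9 + 144 = 222

222


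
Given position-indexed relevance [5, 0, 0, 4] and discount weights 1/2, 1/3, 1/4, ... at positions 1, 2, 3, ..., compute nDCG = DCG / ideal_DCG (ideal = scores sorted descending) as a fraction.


Position discount weights w_i = 1/(i+1) for i=1..4:
Weights = [1/2, 1/3, 1/4, 1/5]
Actual relevance: [5, 0, 0, 4]
DCG = 5/2 + 0/3 + 0/4 + 4/5 = 33/10
Ideal relevance (sorted desc): [5, 4, 0, 0]
Ideal DCG = 5/2 + 4/3 + 0/4 + 0/5 = 23/6
nDCG = DCG / ideal_DCG = 33/10 / 23/6 = 99/115

99/115


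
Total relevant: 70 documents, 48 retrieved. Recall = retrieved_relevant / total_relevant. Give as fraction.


Recall = retrieved_relevant / total_relevant
= 48 / 70
= 48 / (48 + 22)
= 24/35

24/35


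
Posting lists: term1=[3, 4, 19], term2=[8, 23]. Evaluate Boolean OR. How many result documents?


Boolean OR: find union of posting lists
term1 docs: [3, 4, 19]
term2 docs: [8, 23]
Union: [3, 4, 8, 19, 23]
|union| = 5

5


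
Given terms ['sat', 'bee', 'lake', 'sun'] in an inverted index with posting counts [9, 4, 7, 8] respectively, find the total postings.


Summing posting list sizes:
'sat': 9 postings
'bee': 4 postings
'lake': 7 postings
'sun': 8 postings
Total = 9 + 4 + 7 + 8 = 28

28


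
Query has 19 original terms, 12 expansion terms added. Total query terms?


Original terms: 19
Expansion terms: 12
Total = 19 + 12 = 31

31


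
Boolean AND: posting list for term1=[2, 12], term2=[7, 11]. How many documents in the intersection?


Boolean AND: find intersection of posting lists
term1 docs: [2, 12]
term2 docs: [7, 11]
Intersection: []
|intersection| = 0

0


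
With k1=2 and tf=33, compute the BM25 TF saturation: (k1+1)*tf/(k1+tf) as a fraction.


BM25 TF component = (k1+1)*tf / (k1+tf)
k1 = 2, tf = 33
Numerator = (2+1)*33 = 99
Denominator = 2 + 33 = 35
= 99/35 = 99/35

99/35


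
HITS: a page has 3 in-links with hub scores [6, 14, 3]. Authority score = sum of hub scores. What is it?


Authority = sum of hub scores of in-linkers
In-link 1: hub score = 6
In-link 2: hub score = 14
In-link 3: hub score = 3
Authority = 6 + 14 + 3 = 23

23


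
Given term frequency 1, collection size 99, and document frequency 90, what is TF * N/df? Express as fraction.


TF * (N/df)
= 1 * (99/90)
= 1 * 11/10
= 11/10

11/10


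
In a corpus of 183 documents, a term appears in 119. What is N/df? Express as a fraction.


IDF ratio = N / df
= 183 / 119
= 183/119

183/119


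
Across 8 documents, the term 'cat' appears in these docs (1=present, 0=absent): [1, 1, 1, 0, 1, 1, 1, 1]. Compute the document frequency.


Checking each document for 'cat':
Doc 1: present
Doc 2: present
Doc 3: present
Doc 4: absent
Doc 5: present
Doc 6: present
Doc 7: present
Doc 8: present
df = sum of presences = 1 + 1 + 1 + 0 + 1 + 1 + 1 + 1 = 7

7


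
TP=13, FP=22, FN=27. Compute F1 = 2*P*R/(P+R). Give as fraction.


F1 = 2 * P * R / (P + R)
P = TP/(TP+FP) = 13/35 = 13/35
R = TP/(TP+FN) = 13/40 = 13/40
2 * P * R = 2 * 13/35 * 13/40 = 169/700
P + R = 13/35 + 13/40 = 39/56
F1 = 169/700 / 39/56 = 26/75

26/75


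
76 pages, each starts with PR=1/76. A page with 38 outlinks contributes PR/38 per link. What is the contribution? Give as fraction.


Initial PR = 1/76 = 1/76
Outlinks = 38
Contribution per link = PR / outlinks
= 1/76 / 38
= 1/2888

1/2888


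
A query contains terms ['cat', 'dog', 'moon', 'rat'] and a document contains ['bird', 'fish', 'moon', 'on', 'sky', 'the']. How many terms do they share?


Query terms: ['cat', 'dog', 'moon', 'rat']
Document terms: ['bird', 'fish', 'moon', 'on', 'sky', 'the']
Common terms: ['moon']
Overlap count = 1

1


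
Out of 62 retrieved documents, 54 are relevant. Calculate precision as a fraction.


Precision = relevant_retrieved / total_retrieved
= 54 / 62
= 54 / (54 + 8)
= 27/31

27/31


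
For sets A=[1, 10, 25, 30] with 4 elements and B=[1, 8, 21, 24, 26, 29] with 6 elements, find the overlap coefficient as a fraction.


A intersect B = [1]
|A intersect B| = 1
min(|A|, |B|) = min(4, 6) = 4
Overlap = 1 / 4 = 1/4

1/4


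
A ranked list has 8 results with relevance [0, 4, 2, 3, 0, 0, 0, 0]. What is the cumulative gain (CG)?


Cumulative Gain = sum of relevance scores
Position 1: rel=0, running sum=0
Position 2: rel=4, running sum=4
Position 3: rel=2, running sum=6
Position 4: rel=3, running sum=9
Position 5: rel=0, running sum=9
Position 6: rel=0, running sum=9
Position 7: rel=0, running sum=9
Position 8: rel=0, running sum=9
CG = 9

9


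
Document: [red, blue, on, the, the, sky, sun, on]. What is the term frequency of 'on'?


Document has 8 words
Scanning for 'on':
Found at positions: [2, 7]
Count = 2

2


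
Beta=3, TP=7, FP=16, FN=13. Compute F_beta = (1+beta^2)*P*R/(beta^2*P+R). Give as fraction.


P = TP/(TP+FP) = 7/23 = 7/23
R = TP/(TP+FN) = 7/20 = 7/20
beta^2 = 3^2 = 9
(1 + beta^2) = 10
Numerator = (1+beta^2)*P*R = 49/46
Denominator = beta^2*P + R = 63/23 + 7/20 = 1421/460
F_beta = 10/29

10/29


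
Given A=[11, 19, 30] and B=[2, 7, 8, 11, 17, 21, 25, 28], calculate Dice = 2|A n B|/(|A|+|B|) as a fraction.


A intersect B = [11]
|A intersect B| = 1
|A| = 3, |B| = 8
Dice = 2*1 / (3+8)
= 2 / 11 = 2/11

2/11


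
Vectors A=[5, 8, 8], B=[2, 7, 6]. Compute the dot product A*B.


Dot product = sum of element-wise products
A[0]*B[0] = 5*2 = 10
A[1]*B[1] = 8*7 = 56
A[2]*B[2] = 8*6 = 48
Sum = 10 + 56 + 48 = 114

114


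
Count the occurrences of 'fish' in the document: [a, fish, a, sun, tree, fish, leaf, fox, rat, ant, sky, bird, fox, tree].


Document has 14 words
Scanning for 'fish':
Found at positions: [1, 5]
Count = 2

2


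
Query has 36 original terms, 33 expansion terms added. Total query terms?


Original terms: 36
Expansion terms: 33
Total = 36 + 33 = 69

69


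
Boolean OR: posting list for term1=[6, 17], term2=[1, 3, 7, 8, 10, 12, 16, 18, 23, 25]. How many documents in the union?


Boolean OR: find union of posting lists
term1 docs: [6, 17]
term2 docs: [1, 3, 7, 8, 10, 12, 16, 18, 23, 25]
Union: [1, 3, 6, 7, 8, 10, 12, 16, 17, 18, 23, 25]
|union| = 12

12


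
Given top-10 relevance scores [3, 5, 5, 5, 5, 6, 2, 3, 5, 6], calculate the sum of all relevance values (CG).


Cumulative Gain = sum of relevance scores
Position 1: rel=3, running sum=3
Position 2: rel=5, running sum=8
Position 3: rel=5, running sum=13
Position 4: rel=5, running sum=18
Position 5: rel=5, running sum=23
Position 6: rel=6, running sum=29
Position 7: rel=2, running sum=31
Position 8: rel=3, running sum=34
Position 9: rel=5, running sum=39
Position 10: rel=6, running sum=45
CG = 45

45


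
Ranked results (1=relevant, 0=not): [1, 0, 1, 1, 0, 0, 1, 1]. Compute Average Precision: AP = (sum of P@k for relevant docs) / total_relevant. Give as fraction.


Computing P@k for each relevant position:
Position 1: relevant, P@1 = 1/1 = 1
Position 2: not relevant
Position 3: relevant, P@3 = 2/3 = 2/3
Position 4: relevant, P@4 = 3/4 = 3/4
Position 5: not relevant
Position 6: not relevant
Position 7: relevant, P@7 = 4/7 = 4/7
Position 8: relevant, P@8 = 5/8 = 5/8
Sum of P@k = 1 + 2/3 + 3/4 + 4/7 + 5/8 = 607/168
AP = 607/168 / 5 = 607/840

607/840


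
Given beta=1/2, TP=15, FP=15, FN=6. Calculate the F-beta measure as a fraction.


P = TP/(TP+FP) = 15/30 = 1/2
R = TP/(TP+FN) = 15/21 = 5/7
beta^2 = 1/2^2 = 1/4
(1 + beta^2) = 5/4
Numerator = (1+beta^2)*P*R = 25/56
Denominator = beta^2*P + R = 1/8 + 5/7 = 47/56
F_beta = 25/47

25/47


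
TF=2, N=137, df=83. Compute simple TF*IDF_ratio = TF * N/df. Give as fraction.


TF * (N/df)
= 2 * (137/83)
= 2 * 137/83
= 274/83

274/83


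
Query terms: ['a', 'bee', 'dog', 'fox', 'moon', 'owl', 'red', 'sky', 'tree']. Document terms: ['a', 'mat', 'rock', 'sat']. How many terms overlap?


Query terms: ['a', 'bee', 'dog', 'fox', 'moon', 'owl', 'red', 'sky', 'tree']
Document terms: ['a', 'mat', 'rock', 'sat']
Common terms: ['a']
Overlap count = 1

1


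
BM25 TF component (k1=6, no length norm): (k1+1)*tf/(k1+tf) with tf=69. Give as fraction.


BM25 TF component = (k1+1)*tf / (k1+tf)
k1 = 6, tf = 69
Numerator = (6+1)*69 = 483
Denominator = 6 + 69 = 75
= 483/75 = 161/25

161/25


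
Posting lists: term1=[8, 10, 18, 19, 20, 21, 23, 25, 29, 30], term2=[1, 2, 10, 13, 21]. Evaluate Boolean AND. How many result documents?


Boolean AND: find intersection of posting lists
term1 docs: [8, 10, 18, 19, 20, 21, 23, 25, 29, 30]
term2 docs: [1, 2, 10, 13, 21]
Intersection: [10, 21]
|intersection| = 2

2


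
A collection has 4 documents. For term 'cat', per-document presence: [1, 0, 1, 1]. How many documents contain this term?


Checking each document for 'cat':
Doc 1: present
Doc 2: absent
Doc 3: present
Doc 4: present
df = sum of presences = 1 + 0 + 1 + 1 = 3

3


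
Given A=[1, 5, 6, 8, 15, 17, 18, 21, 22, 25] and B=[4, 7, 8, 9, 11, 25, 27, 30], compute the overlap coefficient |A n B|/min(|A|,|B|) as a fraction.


A intersect B = [8, 25]
|A intersect B| = 2
min(|A|, |B|) = min(10, 8) = 8
Overlap = 2 / 8 = 1/4

1/4
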